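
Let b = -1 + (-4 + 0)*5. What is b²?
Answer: 441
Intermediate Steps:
b = -21 (b = -1 - 4*5 = -1 - 20 = -21)
b² = (-21)² = 441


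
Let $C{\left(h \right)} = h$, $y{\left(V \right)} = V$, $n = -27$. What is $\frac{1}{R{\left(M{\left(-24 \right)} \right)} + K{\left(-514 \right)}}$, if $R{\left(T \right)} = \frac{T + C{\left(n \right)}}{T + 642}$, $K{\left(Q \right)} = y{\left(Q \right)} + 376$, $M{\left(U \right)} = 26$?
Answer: $- \frac{668}{92185} \approx -0.0072463$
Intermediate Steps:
$K{\left(Q \right)} = 376 + Q$ ($K{\left(Q \right)} = Q + 376 = 376 + Q$)
$R{\left(T \right)} = \frac{-27 + T}{642 + T}$ ($R{\left(T \right)} = \frac{T - 27}{T + 642} = \frac{-27 + T}{642 + T}$)
$\frac{1}{R{\left(M{\left(-24 \right)} \right)} + K{\left(-514 \right)}} = \frac{1}{\frac{-27 + 26}{642 + 26} + \left(376 - 514\right)} = \frac{1}{\frac{1}{668} \left(-1\right) - 138} = \frac{1}{- \frac{1}{668} - 138} = \frac{1}{- \frac{92185}{668}} = - \frac{668}{92185}$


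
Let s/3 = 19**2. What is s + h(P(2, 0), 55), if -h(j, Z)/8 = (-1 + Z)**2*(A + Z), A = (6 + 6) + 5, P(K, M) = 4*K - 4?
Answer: -1678533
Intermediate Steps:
P(K, M) = -4 + 4*K
A = 17 (A = 12 + 5 = 17)
h(j, Z) = -8*(-1 + Z)**2*(17 + Z)
s = 1083 (s = 3*19**2 = 3*361 = 1083)
s + h(P(2, 0), 55) = 1083 + 8*(-1 + 55)**2*(-17 - 1*55) = 1083 + 8*54**2*(-17 - 55) = 1083 + 8*2916*(-72) = 1083 - 1679616 = -1678533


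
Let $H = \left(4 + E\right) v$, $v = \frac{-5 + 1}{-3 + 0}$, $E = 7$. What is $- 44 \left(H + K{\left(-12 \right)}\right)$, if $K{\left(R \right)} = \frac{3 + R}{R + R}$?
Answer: $- \frac{3971}{6} \approx -661.83$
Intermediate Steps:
$v = \frac{4}{3}$ ($v = - \frac{4}{-3} = \left(-4\right) \left(- \frac{1}{3}\right) = \frac{4}{3} \approx 1.3333$)
$K{\left(R \right)} = \frac{3 + R}{2 R}$
$H = \frac{44}{3}$ ($H = \left(4 + 7\right) \frac{4}{3} = 11 \cdot \frac{4}{3} = \frac{44}{3} \approx 14.667$)
$- 44 \left(H + K{\left(-12 \right)}\right) = - 44 \left(\frac{44}{3} + \frac{3 - 12}{2 \left(-12\right)}\right) = - 44 \left(\frac{44}{3} + \frac{1}{2} \left(- \frac{1}{12}\right) \left(-9\right)\right) = - 44 \left(\frac{44}{3} + \frac{3}{8}\right) = \left(-44\right) \frac{361}{24} = - \frac{3971}{6}$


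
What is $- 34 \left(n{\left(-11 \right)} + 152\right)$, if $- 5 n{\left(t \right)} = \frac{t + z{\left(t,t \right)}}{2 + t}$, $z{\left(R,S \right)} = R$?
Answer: $- \frac{231812}{45} \approx -5151.4$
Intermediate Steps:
$n{\left(t \right)} = - \frac{2 t}{5 \left(2 + t\right)}$ ($n{\left(t \right)} = - \frac{\left(t + t\right) \frac{1}{2 + t}}{5} = - \frac{2 t \frac{1}{2 + t}}{5} = - \frac{2 t}{5 \left(2 + t\right)}$)
$- 34 \left(n{\left(-11 \right)} + 152\right) = - 34 \left(\left(-2\right) \left(-11\right) \frac{1}{10 + 5 \left(-11\right)} + 152\right) = - 34 \left(\left(-2\right) \left(-11\right) \frac{1}{10 - 55} + 152\right) = - 34 \left(\left(-2\right) \left(-11\right) \frac{1}{-45} + 152\right) = - 34 \left(\left(-2\right) \left(-11\right) \left(- \frac{1}{45}\right) + 152\right) = - 34 \left(- \frac{22}{45} + 152\right) = \left(-34\right) \frac{6818}{45} = - \frac{231812}{45}$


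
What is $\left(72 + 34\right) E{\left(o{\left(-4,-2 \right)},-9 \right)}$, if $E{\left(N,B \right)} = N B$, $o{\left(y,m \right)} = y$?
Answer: $3816$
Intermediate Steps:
$E{\left(N,B \right)} = B N$
$\left(72 + 34\right) E{\left(o{\left(-4,-2 \right)},-9 \right)} = \left(72 + 34\right) \left(\left(-9\right) \left(-4\right)\right) = 106 \cdot 36 = 3816$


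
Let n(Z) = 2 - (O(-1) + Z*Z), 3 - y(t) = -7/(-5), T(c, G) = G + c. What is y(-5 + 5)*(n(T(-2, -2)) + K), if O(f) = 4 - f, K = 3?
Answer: -128/5 ≈ -25.600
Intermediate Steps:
y(t) = 8/5 (y(t) = 3 - (-7)/(-5) = 3 - (-7)*(-1)/5 = 3 - 1*7/5 = 3 - 7/5 = 8/5)
n(Z) = -3 - Z**2 (n(Z) = 2 - ((4 - 1*(-1)) + Z*Z) = 2 - ((4 + 1) + Z**2) = 2 - (5 + Z**2) = 2 + (-5 - Z**2) = -3 - Z**2)
y(-5 + 5)*(n(T(-2, -2)) + K) = 8*((-3 - (-2 - 2)**2) + 3)/5 = 8*((-3 - 1*(-4)**2) + 3)/5 = 8*((-3 - 1*16) + 3)/5 = 8*((-3 - 16) + 3)/5 = 8*(-19 + 3)/5 = (8/5)*(-16) = -128/5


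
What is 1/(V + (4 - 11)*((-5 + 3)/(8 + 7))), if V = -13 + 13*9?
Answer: 15/1574 ≈ 0.0095299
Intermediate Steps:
V = 104 (V = -13 + 117 = 104)
1/(V + (4 - 11)*((-5 + 3)/(8 + 7))) = 1/(104 + (4 - 11)*((-5 + 3)/(8 + 7))) = 1/(104 - (-14)/15) = 1/(104 - 7*(-2/15)) = 1/(104 + 14/15) = 1/(1574/15) = 15/1574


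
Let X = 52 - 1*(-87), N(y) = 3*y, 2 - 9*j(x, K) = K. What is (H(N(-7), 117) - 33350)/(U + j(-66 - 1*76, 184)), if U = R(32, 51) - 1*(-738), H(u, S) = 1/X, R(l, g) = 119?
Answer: -41720841/1046809 ≈ -39.855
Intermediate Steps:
j(x, K) = 2/9 - K/9
X = 139 (X = 52 + 87 = 139)
H(u, S) = 1/139
U = 857 (U = 119 - 1*(-738) = 119 + 738 = 857)
(H(N(-7), 117) - 33350)/(U + j(-66 - 1*76, 184)) = (1/139 - 33350)/(857 + (2/9 - ⅑*184)) = -4635649/(139*(857 + (2/9 - 184/9))) = -4635649/(139*(857 - 182/9)) = -4635649/(139*7531/9) = -4635649/139*9/7531 = -41720841/1046809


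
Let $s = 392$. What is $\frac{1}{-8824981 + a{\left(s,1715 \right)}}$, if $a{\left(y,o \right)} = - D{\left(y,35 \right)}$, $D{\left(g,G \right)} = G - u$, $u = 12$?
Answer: $- \frac{1}{8825004} \approx -1.1331 \cdot 10^{-7}$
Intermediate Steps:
$D{\left(g,G \right)} = -12 + G$ ($D{\left(g,G \right)} = G - 12 = -12 + G$)
$a{\left(y,o \right)} = -23$ ($a{\left(y,o \right)} = - (-12 + 35) = \left(-1\right) 23 = -23$)
$\frac{1}{-8824981 + a{\left(s,1715 \right)}} = \frac{1}{-8824981 - 23} = \frac{1}{-8825004} = - \frac{1}{8825004}$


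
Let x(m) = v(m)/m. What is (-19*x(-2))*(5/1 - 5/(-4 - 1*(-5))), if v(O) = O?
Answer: 0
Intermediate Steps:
x(m) = 1 (x(m) = m/m = 1)
(-19*x(-2))*(5/1 - 5/(-4 - 1*(-5))) = (-19*1)*(5/1 - 5/(-4 - 1*(-5))) = -19*(5*1 - 5/(-4 + 5)) = -19*(5 - 5/1) = -19*(5 - 5*1) = -19*(5 - 5) = -19*0 = 0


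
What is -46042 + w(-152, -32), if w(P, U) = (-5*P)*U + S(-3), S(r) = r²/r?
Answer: -70365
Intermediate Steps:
S(r) = r
w(P, U) = -3 - 5*P*U (w(P, U) = (-5*P)*U - 3 = -5*P*U - 3 = -3 - 5*P*U)
-46042 + w(-152, -32) = -46042 + (-3 - 5*(-152)*(-32)) = -46042 + (-3 - 24320) = -46042 - 24323 = -70365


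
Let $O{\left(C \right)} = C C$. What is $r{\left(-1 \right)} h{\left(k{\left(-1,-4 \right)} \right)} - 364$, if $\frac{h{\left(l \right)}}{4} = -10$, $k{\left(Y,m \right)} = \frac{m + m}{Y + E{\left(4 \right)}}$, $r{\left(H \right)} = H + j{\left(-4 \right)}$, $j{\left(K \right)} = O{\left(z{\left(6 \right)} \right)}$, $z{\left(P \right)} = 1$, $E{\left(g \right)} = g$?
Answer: $-364$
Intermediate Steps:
$O{\left(C \right)} = C^{2}$
$j{\left(K \right)} = 1$ ($j{\left(K \right)} = 1^{2} = 1$)
$r{\left(H \right)} = 1 + H$ ($r{\left(H \right)} = H + 1 = 1 + H$)
$k{\left(Y,m \right)} = \frac{2 m}{4 + Y}$ ($k{\left(Y,m \right)} = \frac{m + m}{Y + 4} = \frac{2 m}{4 + Y}$)
$h{\left(l \right)} = -40$ ($h{\left(l \right)} = 4 \left(-10\right) = -40$)
$r{\left(-1 \right)} h{\left(k{\left(-1,-4 \right)} \right)} - 364 = \left(1 - 1\right) \left(-40\right) - 364 = 0 \left(-40\right) - 364 = 0 - 364 = -364$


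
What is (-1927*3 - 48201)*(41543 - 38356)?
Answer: -172040634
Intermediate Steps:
(-1927*3 - 48201)*(41543 - 38356) = (-5781 - 48201)*3187 = -53982*3187 = -172040634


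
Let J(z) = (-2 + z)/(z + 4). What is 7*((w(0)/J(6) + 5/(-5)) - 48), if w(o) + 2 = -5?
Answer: -931/2 ≈ -465.50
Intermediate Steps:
w(o) = -7 (w(o) = -2 - 5 = -7)
J(z) = (-2 + z)/(4 + z)
7*((w(0)/J(6) + 5/(-5)) - 48) = 7*((-7*(4 + 6)/(-2 + 6) + 5/(-5)) - 48) = 7*((-7/(4/10) + 5*(-1/5)) - 48) = 7*((-7/((1/10)*4) - 1) - 48) = 7*((-7/2/5 - 1) - 48) = 7*((-7*5/2 - 1) - 48) = 7*((-35/2 - 1) - 48) = 7*(-37/2 - 48) = 7*(-133/2) = -931/2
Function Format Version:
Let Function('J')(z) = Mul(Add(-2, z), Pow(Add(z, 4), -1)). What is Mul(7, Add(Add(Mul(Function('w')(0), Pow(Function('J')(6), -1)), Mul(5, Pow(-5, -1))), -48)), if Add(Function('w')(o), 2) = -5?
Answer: Rational(-931, 2) ≈ -465.50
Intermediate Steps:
Function('w')(o) = -7 (Function('w')(o) = Add(-2, -5) = -7)
Function('J')(z) = Mul(Pow(Add(4, z), -1), Add(-2, z)) (Function('J')(z) = Mul(Add(-2, z), Pow(Add(4, z), -1)) = Mul(Pow(Add(4, z), -1), Add(-2, z)))
Mul(7, Add(Add(Mul(Function('w')(0), Pow(Function('J')(6), -1)), Mul(5, Pow(-5, -1))), -48)) = Mul(7, Add(Add(Mul(-7, Pow(Mul(Pow(Add(4, 6), -1), Add(-2, 6)), -1)), Mul(5, Pow(-5, -1))), -48)) = Mul(7, Add(Add(Mul(-7, Pow(Mul(Pow(10, -1), 4), -1)), Mul(5, Rational(-1, 5))), -48)) = Mul(7, Add(Add(Mul(-7, Pow(Mul(Rational(1, 10), 4), -1)), -1), -48)) = Mul(7, Add(Add(Mul(-7, Pow(Rational(2, 5), -1)), -1), -48)) = Mul(7, Add(Add(Mul(-7, Rational(5, 2)), -1), -48)) = Mul(7, Add(Add(Rational(-35, 2), -1), -48)) = Mul(7, Add(Rational(-37, 2), -48)) = Mul(7, Rational(-133, 2)) = Rational(-931, 2)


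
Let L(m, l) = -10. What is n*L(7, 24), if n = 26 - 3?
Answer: -230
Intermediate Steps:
n = 23
n*L(7, 24) = 23*(-10) = -230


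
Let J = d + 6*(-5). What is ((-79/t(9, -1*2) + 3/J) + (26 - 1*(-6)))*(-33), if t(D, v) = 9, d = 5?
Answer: -57178/75 ≈ -762.37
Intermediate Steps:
J = -25 (J = 5 + 6*(-5) = 5 - 30 = -25)
((-79/t(9, -1*2) + 3/J) + (26 - 1*(-6)))*(-33) = ((-79/9 + 3/(-25)) + (26 - 1*(-6)))*(-33) = ((-79*1/9 + 3*(-1/25)) + (26 + 6))*(-33) = ((-79/9 - 3/25) + 32)*(-33) = (-2002/225 + 32)*(-33) = (5198/225)*(-33) = -57178/75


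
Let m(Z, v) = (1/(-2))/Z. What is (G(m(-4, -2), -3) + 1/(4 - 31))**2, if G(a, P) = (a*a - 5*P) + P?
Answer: 428448601/2985984 ≈ 143.49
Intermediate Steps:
m(Z, v) = -1/(2*Z) (m(Z, v) = (1*(-1/2))/Z = -1/(2*Z))
G(a, P) = a**2 - 4*P (G(a, P) = (a**2 - 5*P) + P = a**2 - 4*P)
(G(m(-4, -2), -3) + 1/(4 - 31))**2 = (((-1/2/(-4))**2 - 4*(-3)) + 1/(4 - 31))**2 = (((-1/2*(-1/4))**2 + 12) + 1/(-27))**2 = (((1/8)**2 + 12) - 1/27)**2 = ((1/64 + 12) - 1/27)**2 = (769/64 - 1/27)**2 = (20699/1728)**2 = 428448601/2985984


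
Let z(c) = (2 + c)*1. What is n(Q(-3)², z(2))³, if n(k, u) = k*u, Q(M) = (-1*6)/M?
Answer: 4096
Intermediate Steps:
Q(M) = -6/M
z(c) = 2 + c
n(Q(-3)², z(2))³ = ((-6/(-3))²*(2 + 2))³ = ((-6*(-⅓))²*4)³ = (2²*4)³ = (4*4)³ = 16³ = 4096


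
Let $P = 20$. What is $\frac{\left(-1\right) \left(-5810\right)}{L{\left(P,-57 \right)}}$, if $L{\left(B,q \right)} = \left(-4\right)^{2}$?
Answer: $\frac{2905}{8} \approx 363.13$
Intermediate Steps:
$L{\left(B,q \right)} = 16$
$\frac{\left(-1\right) \left(-5810\right)}{L{\left(P,-57 \right)}} = \frac{\left(-1\right) \left(-5810\right)}{16} = 5810 \cdot \frac{1}{16} = \frac{2905}{8}$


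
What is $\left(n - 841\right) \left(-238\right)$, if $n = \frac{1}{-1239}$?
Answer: $\frac{35428000}{177} \approx 2.0016 \cdot 10^{5}$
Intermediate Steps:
$n = - \frac{1}{1239} \approx -0.0008071$
$\left(n - 841\right) \left(-238\right) = \left(- \frac{1}{1239} - 841\right) \left(-238\right) = \left(- \frac{1042000}{1239}\right) \left(-238\right) = \frac{35428000}{177}$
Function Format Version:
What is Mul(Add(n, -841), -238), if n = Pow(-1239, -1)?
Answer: Rational(35428000, 177) ≈ 2.0016e+5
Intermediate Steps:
n = Rational(-1, 1239) ≈ -0.00080710
Mul(Add(n, -841), -238) = Mul(Add(Rational(-1, 1239), -841), -238) = Mul(Rational(-1042000, 1239), -238) = Rational(35428000, 177)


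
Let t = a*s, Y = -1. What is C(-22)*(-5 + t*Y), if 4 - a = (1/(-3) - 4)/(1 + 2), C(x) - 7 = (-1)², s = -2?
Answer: 424/9 ≈ 47.111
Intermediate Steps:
C(x) = 8 (C(x) = 7 + (-1)² = 7 + 1 = 8)
a = 49/9 (a = 4 - (1/(-3) - 4)/(1 + 2) = 4 - (-⅓ - 4)/3 = 4 - (-13)/(3*3) = 4 - 1*(-13/9) = 4 + 13/9 = 49/9 ≈ 5.4444)
t = -98/9 (t = (49/9)*(-2) = -98/9 ≈ -10.889)
C(-22)*(-5 + t*Y) = 8*(-5 - 98/9*(-1)) = 8*(-5 + 98/9) = 8*(53/9) = 424/9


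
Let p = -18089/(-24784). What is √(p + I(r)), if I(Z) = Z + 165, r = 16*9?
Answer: √11890658405/6196 ≈ 17.599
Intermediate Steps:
r = 144
p = 18089/24784 (p = -18089*(-1/24784) = 18089/24784 ≈ 0.72987)
I(Z) = 165 + Z
√(p + I(r)) = √(18089/24784 + (165 + 144)) = √(18089/24784 + 309) = √(7676345/24784) = √11890658405/6196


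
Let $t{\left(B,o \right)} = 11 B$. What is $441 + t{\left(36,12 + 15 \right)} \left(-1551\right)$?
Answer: $-613755$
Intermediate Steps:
$441 + t{\left(36,12 + 15 \right)} \left(-1551\right) = 441 + 11 \cdot 36 \left(-1551\right) = 441 + 396 \left(-1551\right) = 441 - 614196 = -613755$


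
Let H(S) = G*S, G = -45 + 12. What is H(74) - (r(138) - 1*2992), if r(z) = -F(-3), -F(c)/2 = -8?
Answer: 566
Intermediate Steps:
G = -33
F(c) = 16 (F(c) = -2*(-8) = 16)
H(S) = -33*S
r(z) = -16 (r(z) = -1*16 = -16)
H(74) - (r(138) - 1*2992) = -33*74 - (-16 - 1*2992) = -2442 - (-16 - 2992) = -2442 - 1*(-3008) = -2442 + 3008 = 566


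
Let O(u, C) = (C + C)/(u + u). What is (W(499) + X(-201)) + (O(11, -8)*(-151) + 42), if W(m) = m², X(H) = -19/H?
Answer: 550877090/2211 ≈ 2.4915e+5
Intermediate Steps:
O(u, C) = C/u (O(u, C) = (2*C)/((2*u)) = (2*C)*(1/(2*u)) = C/u)
(W(499) + X(-201)) + (O(11, -8)*(-151) + 42) = (499² - 19/(-201)) + (-8/11*(-151) + 42) = (249001 - 19*(-1/201)) + (-8*1/11*(-151) + 42) = (249001 + 19/201) + (-8/11*(-151) + 42) = 50049220/201 + (1208/11 + 42) = 50049220/201 + 1670/11 = 550877090/2211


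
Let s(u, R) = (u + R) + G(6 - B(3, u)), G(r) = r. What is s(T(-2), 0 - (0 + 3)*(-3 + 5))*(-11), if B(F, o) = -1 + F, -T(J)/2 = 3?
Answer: 88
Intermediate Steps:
T(J) = -6 (T(J) = -2*3 = -6)
s(u, R) = 4 + R + u (s(u, R) = (u + R) + (6 - (-1 + 3)) = (R + u) + (6 - 1*2) = (R + u) + (6 - 2) = (R + u) + 4 = 4 + R + u)
s(T(-2), 0 - (0 + 3)*(-3 + 5))*(-11) = (4 + (0 - (0 + 3)*(-3 + 5)) - 6)*(-11) = (4 + (0 - 3*2) - 6)*(-11) = (4 + (0 - 1*6) - 6)*(-11) = (4 + (0 - 6) - 6)*(-11) = (4 - 6 - 6)*(-11) = -8*(-11) = 88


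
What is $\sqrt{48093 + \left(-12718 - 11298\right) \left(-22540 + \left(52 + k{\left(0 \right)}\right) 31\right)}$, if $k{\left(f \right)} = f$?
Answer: $3 \sqrt{55850549} \approx 22420.0$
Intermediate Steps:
$\sqrt{48093 + \left(-12718 - 11298\right) \left(-22540 + \left(52 + k{\left(0 \right)}\right) 31\right)} = \sqrt{48093 + \left(-12718 - 11298\right) \left(-22540 + \left(52 + 0\right) 31\right)} = \sqrt{48093 - 24016 \left(-22540 + 52 \cdot 31\right)} = \sqrt{48093 - 24016 \left(-22540 + 1612\right)} = \sqrt{48093 - -502606848} = \sqrt{48093 + 502606848} = \sqrt{502654941} = 3 \sqrt{55850549}$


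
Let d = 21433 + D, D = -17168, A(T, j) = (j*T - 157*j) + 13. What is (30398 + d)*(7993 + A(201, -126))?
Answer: 85340306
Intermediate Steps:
A(T, j) = 13 - 157*j + T*j (A(T, j) = (T*j - 157*j) + 13 = (-157*j + T*j) + 13 = 13 - 157*j + T*j)
d = 4265 (d = 21433 - 17168 = 4265)
(30398 + d)*(7993 + A(201, -126)) = (30398 + 4265)*(7993 + (13 - 157*(-126) + 201*(-126))) = 34663*(7993 + (13 + 19782 - 25326)) = 34663*(7993 - 5531) = 34663*2462 = 85340306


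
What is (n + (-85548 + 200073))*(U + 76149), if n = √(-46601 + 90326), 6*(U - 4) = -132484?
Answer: 6192633975 + 811085*√1749/3 ≈ 6.2039e+9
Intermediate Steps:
U = -66230/3 (U = 4 + (⅙)*(-132484) = 4 - 66242/3 = -66230/3 ≈ -22077.)
n = 5*√1749 (n = √43725 = 5*√1749 ≈ 209.11)
(n + (-85548 + 200073))*(U + 76149) = (5*√1749 + (-85548 + 200073))*(-66230/3 + 76149) = (5*√1749 + 114525)*(162217/3) = (114525 + 5*√1749)*(162217/3) = 6192633975 + 811085*√1749/3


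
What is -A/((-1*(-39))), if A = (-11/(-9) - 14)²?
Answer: -13225/3159 ≈ -4.1864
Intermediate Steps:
A = 13225/81 (A = (-11*(-⅑) - 14)² = (11/9 - 14)² = (-115/9)² = 13225/81 ≈ 163.27)
-A/((-1*(-39))) = -13225/(81*((-1*(-39)))) = -13225/(81*39) = -1*13225/3159 = -13225/3159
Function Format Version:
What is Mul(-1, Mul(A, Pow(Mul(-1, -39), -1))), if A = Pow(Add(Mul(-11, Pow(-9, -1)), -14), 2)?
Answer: Rational(-13225, 3159) ≈ -4.1864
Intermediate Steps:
A = Rational(13225, 81) (A = Pow(Add(Mul(-11, Rational(-1, 9)), -14), 2) = Pow(Add(Rational(11, 9), -14), 2) = Pow(Rational(-115, 9), 2) = Rational(13225, 81) ≈ 163.27)
Mul(-1, Mul(A, Pow(Mul(-1, -39), -1))) = Mul(-1, Mul(Rational(13225, 81), Pow(Mul(-1, -39), -1))) = Mul(-1, Mul(Rational(13225, 81), Pow(39, -1))) = Mul(-1, Mul(Rational(13225, 81), Rational(1, 39))) = Mul(-1, Rational(13225, 3159)) = Rational(-13225, 3159)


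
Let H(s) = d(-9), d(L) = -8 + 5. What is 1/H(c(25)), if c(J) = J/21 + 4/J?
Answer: -⅓ ≈ -0.33333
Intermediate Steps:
c(J) = 4/J + J/21 (c(J) = J*(1/21) + 4/J = J/21 + 4/J = 4/J + J/21)
d(L) = -3
H(s) = -3
1/H(c(25)) = 1/(-3) = -⅓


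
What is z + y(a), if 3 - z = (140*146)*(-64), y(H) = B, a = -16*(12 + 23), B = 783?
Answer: 1308946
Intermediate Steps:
a = -560 (a = -16*35 = -560)
y(H) = 783
z = 1308163 (z = 3 - 140*146*(-64) = 3 - 20440*(-64) = 3 - 1*(-1308160) = 3 + 1308160 = 1308163)
z + y(a) = 1308163 + 783 = 1308946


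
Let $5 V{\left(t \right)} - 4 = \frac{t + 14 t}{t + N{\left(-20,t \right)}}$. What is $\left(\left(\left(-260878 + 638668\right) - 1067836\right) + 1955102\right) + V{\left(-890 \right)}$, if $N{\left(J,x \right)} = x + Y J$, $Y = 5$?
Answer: $\frac{1189154727}{940} \approx 1.2651 \cdot 10^{6}$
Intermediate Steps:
$N{\left(J,x \right)} = x + 5 J$
$V{\left(t \right)} = \frac{4}{5} + \frac{3 t}{-100 + 2 t}$ ($V{\left(t \right)} = \frac{4}{5} + \frac{\left(t + 14 t\right) \frac{1}{t + \left(t + 5 \left(-20\right)\right)}}{5} = \frac{4}{5} + \frac{15 t \frac{1}{t + \left(t - 100\right)}}{5} = \frac{4}{5} + \frac{15 t \frac{1}{t + \left(-100 + t\right)}}{5} = \frac{4}{5} + \frac{15 t \frac{1}{-100 + 2 t}}{5} = \frac{4}{5} + \frac{3 t}{-100 + 2 t}$)
$\left(\left(\left(-260878 + 638668\right) - 1067836\right) + 1955102\right) + V{\left(-890 \right)} = \left(\left(\left(-260878 + 638668\right) - 1067836\right) + 1955102\right) + \frac{-400 + 23 \left(-890\right)}{10 \left(-50 - 890\right)} = \left(\left(377790 - 1067836\right) + 1955102\right) + \frac{-400 - 20470}{10 \left(-940\right)} = \left(-690046 + 1955102\right) + \frac{1}{10} \left(- \frac{1}{940}\right) \left(-20870\right) = 1265056 + \frac{2087}{940} = \frac{1189154727}{940}$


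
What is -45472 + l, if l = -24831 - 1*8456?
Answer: -78759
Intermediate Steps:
l = -33287 (l = -24831 - 8456 = -33287)
-45472 + l = -45472 - 33287 = -78759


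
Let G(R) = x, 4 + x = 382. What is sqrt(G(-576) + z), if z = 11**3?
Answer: sqrt(1709) ≈ 41.340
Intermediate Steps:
z = 1331
x = 378 (x = -4 + 382 = 378)
G(R) = 378
sqrt(G(-576) + z) = sqrt(378 + 1331) = sqrt(1709)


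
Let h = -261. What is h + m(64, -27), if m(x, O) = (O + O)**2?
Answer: 2655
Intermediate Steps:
m(x, O) = 4*O**2 (m(x, O) = (2*O)**2 = 4*O**2)
h + m(64, -27) = -261 + 4*(-27)**2 = -261 + 4*729 = -261 + 2916 = 2655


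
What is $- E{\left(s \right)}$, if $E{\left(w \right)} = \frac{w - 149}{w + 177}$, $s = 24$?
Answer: $\frac{125}{201} \approx 0.62189$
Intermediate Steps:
$E{\left(w \right)} = \frac{-149 + w}{177 + w}$
$- E{\left(s \right)} = - \frac{-149 + 24}{177 + 24} = - \frac{-125}{201} = \left(-1\right) \left(- \frac{125}{201}\right) = \frac{125}{201}$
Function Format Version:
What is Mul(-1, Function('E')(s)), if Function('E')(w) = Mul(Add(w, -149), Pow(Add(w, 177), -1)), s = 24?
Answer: Rational(125, 201) ≈ 0.62189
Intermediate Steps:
Function('E')(w) = Mul(Pow(Add(177, w), -1), Add(-149, w)) (Function('E')(w) = Mul(Add(-149, w), Pow(Add(177, w), -1)) = Mul(Pow(Add(177, w), -1), Add(-149, w)))
Mul(-1, Function('E')(s)) = Mul(-1, Mul(Pow(Add(177, 24), -1), Add(-149, 24))) = Mul(-1, Mul(Pow(201, -1), -125)) = Mul(-1, Mul(Rational(1, 201), -125)) = Mul(-1, Rational(-125, 201)) = Rational(125, 201)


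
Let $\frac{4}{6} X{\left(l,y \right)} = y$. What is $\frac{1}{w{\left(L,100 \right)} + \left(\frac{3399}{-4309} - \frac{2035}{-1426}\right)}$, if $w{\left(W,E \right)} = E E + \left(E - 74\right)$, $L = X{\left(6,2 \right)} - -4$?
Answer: $\frac{6394}{64110325} \approx 9.9734 \cdot 10^{-5}$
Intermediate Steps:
$X{\left(l,y \right)} = \frac{3 y}{2}$
$L = 7$ ($L = \frac{3}{2} \cdot 2 - -4 = 3 + 4 = 7$)
$w{\left(W,E \right)} = -74 + E + E^{2}$ ($w{\left(W,E \right)} = E^{2} + \left(-74 + E\right) = -74 + E + E^{2}$)
$\frac{1}{w{\left(L,100 \right)} + \left(\frac{3399}{-4309} - \frac{2035}{-1426}\right)} = \frac{1}{\left(-74 + 100 + 100^{2}\right) + \left(\frac{3399}{-4309} - \frac{2035}{-1426}\right)} = \frac{1}{\left(-74 + 100 + 10000\right) + \left(3399 \left(- \frac{1}{4309}\right) - - \frac{2035}{1426}\right)} = \frac{1}{10026 + \left(- \frac{3399}{4309} + \frac{2035}{1426}\right)} = \frac{1}{10026 + \frac{4081}{6394}} = \frac{1}{\frac{64110325}{6394}} = \frac{6394}{64110325}$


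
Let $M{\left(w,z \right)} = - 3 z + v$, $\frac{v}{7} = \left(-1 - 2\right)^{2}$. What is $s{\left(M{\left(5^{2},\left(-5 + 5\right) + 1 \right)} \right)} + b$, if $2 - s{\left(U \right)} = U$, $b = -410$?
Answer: $-468$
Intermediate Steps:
$v = 63$ ($v = 7 \left(-1 - 2\right)^{2} = 7 \left(-3\right)^{2} = 7 \cdot 9 = 63$)
$M{\left(w,z \right)} = 63 - 3 z$ ($M{\left(w,z \right)} = - 3 z + 63 = 63 - 3 z$)
$s{\left(U \right)} = 2 - U$
$s{\left(M{\left(5^{2},\left(-5 + 5\right) + 1 \right)} \right)} + b = \left(2 - \left(63 - 3 \left(\left(-5 + 5\right) + 1\right)\right)\right) - 410 = \left(2 - \left(63 - 3 \left(0 + 1\right)\right)\right) - 410 = \left(2 - \left(63 - 3\right)\right) - 410 = \left(2 - 60\right) - 410 = -58 - 410 = -468$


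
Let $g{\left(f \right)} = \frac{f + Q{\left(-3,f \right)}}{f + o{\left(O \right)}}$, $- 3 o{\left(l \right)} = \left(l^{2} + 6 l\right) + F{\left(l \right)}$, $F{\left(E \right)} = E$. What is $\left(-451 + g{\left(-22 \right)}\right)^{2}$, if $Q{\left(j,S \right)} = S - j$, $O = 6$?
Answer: $\frac{466862449}{2304} \approx 2.0263 \cdot 10^{5}$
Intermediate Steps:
$o{\left(l \right)} = - \frac{7 l}{3} - \frac{l^{2}}{3}$ ($o{\left(l \right)} = - \frac{\left(l^{2} + 6 l\right) + l}{3} = - \frac{l^{2} + 7 l}{3} = - \frac{7 l}{3} - \frac{l^{2}}{3}$)
$g{\left(f \right)} = \frac{3 + 2 f}{-26 + f}$ ($g{\left(f \right)} = \frac{f + \left(f - -3\right)}{f + \frac{1}{3} \cdot 6 \left(-7 - 6\right)} = \frac{f + \left(f + 3\right)}{f + \frac{1}{3} \cdot 6 \left(-7 - 6\right)} = \frac{f + \left(3 + f\right)}{f + \frac{1}{3} \cdot 6 \left(-13\right)} = \frac{3 + 2 f}{f - 26} = \frac{3 + 2 f}{-26 + f}$)
$\left(-451 + g{\left(-22 \right)}\right)^{2} = \left(-451 + \frac{3 + 2 \left(-22\right)}{-26 - 22}\right)^{2} = \left(-451 + \frac{3 - 44}{-48}\right)^{2} = \left(-451 - - \frac{41}{48}\right)^{2} = \left(-451 + \frac{41}{48}\right)^{2} = \left(- \frac{21607}{48}\right)^{2} = \frac{466862449}{2304}$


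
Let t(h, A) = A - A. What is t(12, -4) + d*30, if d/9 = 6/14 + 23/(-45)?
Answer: -156/7 ≈ -22.286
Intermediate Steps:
t(h, A) = 0
d = -26/35 (d = 9*(6/14 + 23/(-45)) = 9*(6*(1/14) + 23*(-1/45)) = 9*(3/7 - 23/45) = 9*(-26/315) = -26/35 ≈ -0.74286)
t(12, -4) + d*30 = 0 - 26/35*30 = 0 - 156/7 = -156/7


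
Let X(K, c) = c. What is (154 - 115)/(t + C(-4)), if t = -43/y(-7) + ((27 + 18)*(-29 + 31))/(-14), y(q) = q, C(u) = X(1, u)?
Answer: -91/10 ≈ -9.1000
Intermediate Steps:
C(u) = u
t = -2/7 (t = -43/(-7) + ((27 + 18)*(-29 + 31))/(-14) = -43*(-1/7) + (45*2)*(-1/14) = 43/7 + 90*(-1/14) = 43/7 - 45/7 = -2/7 ≈ -0.28571)
(154 - 115)/(t + C(-4)) = (154 - 115)/(-2/7 - 4) = 39/(-30/7) = -7/30*39 = -91/10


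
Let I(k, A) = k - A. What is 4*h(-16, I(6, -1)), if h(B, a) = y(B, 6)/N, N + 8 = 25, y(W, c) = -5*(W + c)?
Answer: 200/17 ≈ 11.765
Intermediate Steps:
y(W, c) = -5*W - 5*c
N = 17 (N = -8 + 25 = 17)
h(B, a) = -30/17 - 5*B/17 (h(B, a) = (-5*B - 5*6)/17 = (-5*B - 30)*(1/17) = (-30 - 5*B)*(1/17) = -30/17 - 5*B/17)
4*h(-16, I(6, -1)) = 4*(-30/17 - 5/17*(-16)) = 4*(-30/17 + 80/17) = 4*(50/17) = 200/17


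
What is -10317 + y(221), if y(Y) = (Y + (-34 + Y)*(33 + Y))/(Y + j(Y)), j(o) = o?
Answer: -265435/26 ≈ -10209.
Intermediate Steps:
y(Y) = (Y + (-34 + Y)*(33 + Y))/(2*Y) (y(Y) = (Y + (-34 + Y)*(33 + Y))/(Y + Y) = (Y + (-34 + Y)*(33 + Y))/((2*Y)) = (Y + (-34 + Y)*(33 + Y))*(1/(2*Y)) = (Y + (-34 + Y)*(33 + Y))/(2*Y))
-10317 + y(221) = -10317 + ((1/2)*221 - 561/221) = -10317 + (221/2 - 561*1/221) = -10317 + (221/2 - 33/13) = -10317 + 2807/26 = -265435/26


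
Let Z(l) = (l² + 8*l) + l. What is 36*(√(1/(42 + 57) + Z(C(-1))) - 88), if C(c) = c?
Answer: -3168 + 12*I*√8701/11 ≈ -3168.0 + 101.76*I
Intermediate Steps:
Z(l) = l² + 9*l
36*(√(1/(42 + 57) + Z(C(-1))) - 88) = 36*(√(1/(42 + 57) - (9 - 1)) - 88) = 36*(√(1/99 - 1*8) - 88) = 36*(√(1/99 - 8) - 88) = 36*(√(-791/99) - 88) = 36*(I*√8701/33 - 88) = 36*(-88 + I*√8701/33) = -3168 + 12*I*√8701/11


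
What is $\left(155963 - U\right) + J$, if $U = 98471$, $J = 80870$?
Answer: $138362$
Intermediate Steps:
$\left(155963 - U\right) + J = \left(155963 - 98471\right) + 80870 = 57492 + 80870 = 138362$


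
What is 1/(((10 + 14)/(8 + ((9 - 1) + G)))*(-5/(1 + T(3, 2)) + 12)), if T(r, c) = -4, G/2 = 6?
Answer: 7/82 ≈ 0.085366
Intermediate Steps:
G = 12 (G = 2*6 = 12)
1/(((10 + 14)/(8 + ((9 - 1) + G)))*(-5/(1 + T(3, 2)) + 12)) = 1/(((10 + 14)/(8 + ((9 - 1) + 12)))*(-5/(1 - 4) + 12)) = 1/((24/(8 + (8 + 12)))*(-5/(-3) + 12)) = 1/((24/(8 + 20))*(-5*(-⅓) + 12)) = 1/((24/28)*(5/3 + 12)) = 1/((24*(1/28))*(41/3)) = 1/((6/7)*(41/3)) = 1/(82/7) = 7/82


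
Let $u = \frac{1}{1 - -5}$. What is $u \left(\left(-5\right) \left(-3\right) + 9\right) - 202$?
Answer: $-198$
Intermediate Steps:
$u = \frac{1}{6}$ ($u = \frac{1}{1 + 5} = \frac{1}{6} \approx 0.16667$)
$u \left(\left(-5\right) \left(-3\right) + 9\right) - 202 = \frac{\left(-5\right) \left(-3\right) + 9}{6} - 202 = \frac{15 + 9}{6} - 202 = \frac{1}{6} \cdot 24 - 202 = 4 - 202 = -198$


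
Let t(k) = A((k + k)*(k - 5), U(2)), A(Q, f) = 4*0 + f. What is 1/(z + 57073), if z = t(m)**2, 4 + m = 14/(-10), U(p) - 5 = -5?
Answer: 1/57073 ≈ 1.7521e-5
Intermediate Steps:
U(p) = 0 (U(p) = 5 - 5 = 0)
A(Q, f) = f (A(Q, f) = 0 + f = f)
m = -27/5 (m = -4 + 14/(-10) = -4 + 14*(-1/10) = -4 - 7/5 = -27/5 ≈ -5.4000)
t(k) = 0
z = 0 (z = 0**2 = 0)
1/(z + 57073) = 1/(0 + 57073) = 1/57073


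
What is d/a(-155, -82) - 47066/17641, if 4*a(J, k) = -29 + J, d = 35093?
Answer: -27010463/35282 ≈ -765.56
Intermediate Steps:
a(J, k) = -29/4 + J/4 (a(J, k) = (-29 + J)/4 = -29/4 + J/4)
d/a(-155, -82) - 47066/17641 = 35093/(-29/4 + (¼)*(-155)) - 47066/17641 = 35093/(-29/4 - 155/4) - 47066*1/17641 = 35093/(-46) - 47066/17641 = 35093*(-1/46) - 47066/17641 = -35093/46 - 47066/17641 = -27010463/35282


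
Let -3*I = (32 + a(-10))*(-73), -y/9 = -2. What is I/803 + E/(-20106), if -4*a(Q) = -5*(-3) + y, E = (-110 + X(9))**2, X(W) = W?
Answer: 93923/442332 ≈ 0.21234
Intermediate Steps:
y = 18 (y = -9*(-2) = 18)
E = 10201 (E = (-110 + 9)**2 = (-101)**2 = 10201)
a(Q) = -33/4 (a(Q) = -(-5*(-3) + 18)/4 = -(15 + 18)/4 = -1/4*33 = -33/4)
I = 6935/12 (I = -(32 - 33/4)*(-73)/3 = -95*(-73)/12 = -1/3*(-6935/4) = 6935/12 ≈ 577.92)
I/803 + E/(-20106) = (6935/12)/803 + 10201/(-20106) = (6935/12)*(1/803) + 10201*(-1/20106) = 95/132 - 10201/20106 = 93923/442332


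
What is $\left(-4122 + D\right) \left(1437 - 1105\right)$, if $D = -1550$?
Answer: $-1883104$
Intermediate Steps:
$\left(-4122 + D\right) \left(1437 - 1105\right) = \left(-4122 - 1550\right) \left(1437 - 1105\right) = \left(-5672\right) 332 = -1883104$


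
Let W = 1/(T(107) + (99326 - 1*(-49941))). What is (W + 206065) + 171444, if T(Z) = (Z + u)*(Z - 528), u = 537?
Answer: 46002114212/121857 ≈ 3.7751e+5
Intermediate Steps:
T(Z) = (-528 + Z)*(537 + Z) (T(Z) = (Z + 537)*(Z - 528) = (537 + Z)*(-528 + Z) = (-528 + Z)*(537 + Z))
W = -1/121857 (W = 1/((-283536 + 107**2 + 9*107) + (99326 - 1*(-49941))) = 1/((-283536 + 11449 + 963) + (99326 + 49941)) = 1/(-271124 + 149267) = 1/(-121857) = -1/121857 ≈ -8.2063e-6)
(W + 206065) + 171444 = (-1/121857 + 206065) + 171444 = 25110462704/121857 + 171444 = 46002114212/121857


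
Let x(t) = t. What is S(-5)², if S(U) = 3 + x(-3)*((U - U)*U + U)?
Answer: 324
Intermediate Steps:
S(U) = 3 - 3*U (S(U) = 3 - 3*((U - U)*U + U) = 3 - 3*(0*U + U) = 3 - 3*(0 + U) = 3 - 3*U)
S(-5)² = (3 - 3*(-5))² = (3 + 15)² = 18² = 324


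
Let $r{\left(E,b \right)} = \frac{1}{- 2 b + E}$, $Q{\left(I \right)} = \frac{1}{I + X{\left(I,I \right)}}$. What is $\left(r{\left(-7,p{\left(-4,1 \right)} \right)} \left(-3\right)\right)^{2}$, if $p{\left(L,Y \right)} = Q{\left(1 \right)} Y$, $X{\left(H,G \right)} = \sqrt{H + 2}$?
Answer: $\frac{39}{121} - \frac{12 \sqrt{3}}{121} \approx 0.15054$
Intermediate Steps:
$X{\left(H,G \right)} = \sqrt{2 + H}$
$Q{\left(I \right)} = \frac{1}{I + \sqrt{2 + I}}$
$p{\left(L,Y \right)} = \frac{Y}{1 + \sqrt{3}}$ ($p{\left(L,Y \right)} = \frac{Y}{1 + \sqrt{2 + 1}} = \frac{Y}{1 + \sqrt{3}}$)
$r{\left(E,b \right)} = \frac{1}{E - 2 b}$
$\left(r{\left(-7,p{\left(-4,1 \right)} \right)} \left(-3\right)\right)^{2} = \left(\frac{1}{-7 - 2 \left(\left(- \frac{1}{2}\right) 1 + \frac{1}{2} \cdot 1 \sqrt{3}\right)} \left(-3\right)\right)^{2} = \left(\frac{1}{-7 - 2 \left(- \frac{1}{2} + \frac{\sqrt{3}}{2}\right)} \left(-3\right)\right)^{2} = \left(\frac{1}{-7 + \left(1 - \sqrt{3}\right)} \left(-3\right)\right)^{2} = \left(\frac{1}{-6 - \sqrt{3}} \left(-3\right)\right)^{2} = \left(- \frac{3}{-6 - \sqrt{3}}\right)^{2} = \frac{9}{\left(-6 - \sqrt{3}\right)^{2}}$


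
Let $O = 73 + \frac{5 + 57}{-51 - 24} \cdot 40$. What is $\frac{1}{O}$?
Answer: $\frac{15}{599} \approx 0.025042$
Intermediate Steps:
$O = \frac{599}{15}$ ($O = 73 + \frac{62}{-75} \cdot 40 = 73 + 62 \left(- \frac{1}{75}\right) 40 = 73 - \frac{496}{15} = \frac{599}{15} \approx 39.933$)
$\frac{1}{O} = \frac{1}{\frac{599}{15}} = \frac{15}{599}$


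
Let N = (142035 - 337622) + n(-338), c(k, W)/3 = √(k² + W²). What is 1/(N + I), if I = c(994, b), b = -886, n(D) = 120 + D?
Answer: -195805/38323640737 - 6*√443258/38323640737 ≈ -5.2135e-6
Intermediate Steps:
c(k, W) = 3*√(W² + k²) (c(k, W) = 3*√(k² + W²) = 3*√(W² + k²))
I = 6*√443258 (I = 3*√((-886)² + 994²) = 3*√(784996 + 988036) = 3*√1773032 = 3*(2*√443258) = 6*√443258 ≈ 3994.7)
N = -195805 (N = (142035 - 337622) + (120 - 338) = -195587 - 218 = -195805)
1/(N + I) = 1/(-195805 + 6*√443258)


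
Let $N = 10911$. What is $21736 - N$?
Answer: $10825$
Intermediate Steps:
$21736 - N = 21736 - 10911 = 10825$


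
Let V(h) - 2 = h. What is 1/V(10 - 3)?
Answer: 1/9 ≈ 0.11111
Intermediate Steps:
V(h) = 2 + h
1/V(10 - 3) = 1/(2 + (10 - 3)) = 1/(2 + 7) = 1/9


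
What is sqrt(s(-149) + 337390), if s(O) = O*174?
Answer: 2*sqrt(77866) ≈ 558.09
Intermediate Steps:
s(O) = 174*O
sqrt(s(-149) + 337390) = sqrt(174*(-149) + 337390) = sqrt(-25926 + 337390) = sqrt(311464) = 2*sqrt(77866)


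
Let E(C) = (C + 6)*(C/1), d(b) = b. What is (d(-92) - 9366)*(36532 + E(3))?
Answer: -345775022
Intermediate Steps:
E(C) = C*(6 + C) (E(C) = (6 + C)*(C*1) = (6 + C)*C = C*(6 + C))
(d(-92) - 9366)*(36532 + E(3)) = (-92 - 9366)*(36532 + 3*(6 + 3)) = -9458*(36532 + 3*9) = -9458*(36532 + 27) = -9458*36559 = -345775022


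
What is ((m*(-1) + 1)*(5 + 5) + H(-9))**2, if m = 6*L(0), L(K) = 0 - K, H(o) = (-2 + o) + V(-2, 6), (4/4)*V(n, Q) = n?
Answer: 9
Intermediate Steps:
V(n, Q) = n
H(o) = -4 + o (H(o) = (-2 + o) - 2 = -4 + o)
L(K) = -K
m = 0 (m = 6*(-1*0) = 6*0 = 0)
((m*(-1) + 1)*(5 + 5) + H(-9))**2 = ((0*(-1) + 1)*(5 + 5) + (-4 - 9))**2 = ((0 + 1)*10 - 13)**2 = (1*10 - 13)**2 = (10 - 13)**2 = (-3)**2 = 9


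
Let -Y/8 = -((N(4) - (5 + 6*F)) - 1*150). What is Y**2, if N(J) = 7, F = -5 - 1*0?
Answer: 891136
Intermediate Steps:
F = -5 (F = -5 + 0 = -5)
Y = -944 (Y = -(-8)*((7 - (5 + 6*(-5))) - 1*150) = -(-8)*((7 - (5 - 30)) - 150) = -(-8)*((7 - 1*(-25)) - 150) = -(-8)*((7 + 25) - 150) = -(-8)*(32 - 150) = -(-8)*(-118) = -8*118 = -944)
Y**2 = (-944)**2 = 891136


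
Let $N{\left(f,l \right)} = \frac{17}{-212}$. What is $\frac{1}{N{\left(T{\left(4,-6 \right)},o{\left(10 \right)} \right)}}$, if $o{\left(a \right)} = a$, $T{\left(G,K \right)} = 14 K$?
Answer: $- \frac{212}{17} \approx -12.471$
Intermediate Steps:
$N{\left(f,l \right)} = - \frac{17}{212}$ ($N{\left(f,l \right)} = 17 \left(- \frac{1}{212}\right) = - \frac{17}{212}$)
$\frac{1}{N{\left(T{\left(4,-6 \right)},o{\left(10 \right)} \right)}} = \frac{1}{- \frac{17}{212}} = - \frac{212}{17}$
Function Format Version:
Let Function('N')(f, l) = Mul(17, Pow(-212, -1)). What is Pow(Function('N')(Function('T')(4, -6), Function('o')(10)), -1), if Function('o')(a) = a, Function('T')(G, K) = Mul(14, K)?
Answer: Rational(-212, 17) ≈ -12.471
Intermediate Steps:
Function('N')(f, l) = Rational(-17, 212) (Function('N')(f, l) = Mul(17, Rational(-1, 212)) = Rational(-17, 212))
Pow(Function('N')(Function('T')(4, -6), Function('o')(10)), -1) = Pow(Rational(-17, 212), -1) = Rational(-212, 17)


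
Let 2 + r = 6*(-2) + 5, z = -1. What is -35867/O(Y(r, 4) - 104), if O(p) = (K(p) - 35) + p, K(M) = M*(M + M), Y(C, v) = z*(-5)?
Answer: -1157/628 ≈ -1.8424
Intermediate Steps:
r = -9 (r = -2 + (6*(-2) + 5) = -2 + (-12 + 5) = -2 - 7 = -9)
Y(C, v) = 5 (Y(C, v) = -1*(-5) = 5)
K(M) = 2*M² (K(M) = M*(2*M) = 2*M²)
O(p) = -35 + p + 2*p² (O(p) = (2*p² - 35) + p = (-35 + 2*p²) + p = -35 + p + 2*p²)
-35867/O(Y(r, 4) - 104) = -35867/(-35 + (5 - 104) + 2*(5 - 104)²) = -35867/(-35 - 99 + 2*(-99)²) = -35867/(-35 - 99 + 2*9801) = -35867/(-35 - 99 + 19602) = -35867/19468 = -35867*1/19468 = -1157/628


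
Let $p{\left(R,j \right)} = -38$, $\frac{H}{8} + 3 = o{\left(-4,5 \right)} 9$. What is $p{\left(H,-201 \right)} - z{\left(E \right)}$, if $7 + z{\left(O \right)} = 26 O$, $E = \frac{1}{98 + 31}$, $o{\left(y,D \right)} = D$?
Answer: $- \frac{4025}{129} \approx -31.202$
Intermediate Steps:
$H = 336$ ($H = -24 + 8 \cdot 5 \cdot 9 = -24 + 8 \cdot 45 = -24 + 360 = 336$)
$E = \frac{1}{129} \approx 0.0077519$
$z{\left(O \right)} = -7 + 26 O$
$p{\left(H,-201 \right)} - z{\left(E \right)} = -38 - \left(-7 + 26 \cdot \frac{1}{129}\right) = -38 - \left(-7 + \frac{26}{129}\right) = -38 - - \frac{877}{129} = -38 + \frac{877}{129} = - \frac{4025}{129}$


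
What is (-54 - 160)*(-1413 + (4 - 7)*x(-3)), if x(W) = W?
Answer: 300456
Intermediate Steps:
(-54 - 160)*(-1413 + (4 - 7)*x(-3)) = (-54 - 160)*(-1413 + (4 - 7)*(-3)) = -214*(-1413 - 3*(-3)) = -214*(-1413 + 9) = -214*(-1404) = 300456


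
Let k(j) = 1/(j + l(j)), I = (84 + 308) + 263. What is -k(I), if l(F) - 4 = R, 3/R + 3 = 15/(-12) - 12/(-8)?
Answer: -11/7237 ≈ -0.0015200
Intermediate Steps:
R = -12/11 (R = 3/(-3 + (15/(-12) - 12/(-8))) = 3/(-3 + (15*(-1/12) - 12*(-⅛))) = 3/(-3 + (-5/4 + 3/2)) = 3/(-3 + ¼) = 3/(-11/4) = 3*(-4/11) = -12/11 ≈ -1.0909)
I = 655 (I = 392 + 263 = 655)
l(F) = 32/11 (l(F) = 4 - 12/11 = 32/11)
k(j) = 1/(32/11 + j) (k(j) = 1/(j + 32/11) = 1/(32/11 + j))
-k(I) = -11/(32 + 11*655) = -11/(32 + 7205) = -11/7237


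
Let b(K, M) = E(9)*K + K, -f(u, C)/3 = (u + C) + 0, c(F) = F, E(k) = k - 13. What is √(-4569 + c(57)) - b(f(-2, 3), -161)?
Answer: -9 + 4*I*√282 ≈ -9.0 + 67.171*I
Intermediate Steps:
E(k) = -13 + k
f(u, C) = -3*C - 3*u (f(u, C) = -3*((u + C) + 0) = -3*((C + u) + 0) = -3*(C + u) = -3*C - 3*u)
b(K, M) = -3*K (b(K, M) = (-13 + 9)*K + K = -4*K + K = -3*K)
√(-4569 + c(57)) - b(f(-2, 3), -161) = √(-4569 + 57) - (-3)*(-3*3 - 3*(-2)) = √(-4512) - (-3)*(-9 + 6) = 4*I*√282 - (-3)*(-3) = 4*I*√282 - 1*9 = 4*I*√282 - 9 = -9 + 4*I*√282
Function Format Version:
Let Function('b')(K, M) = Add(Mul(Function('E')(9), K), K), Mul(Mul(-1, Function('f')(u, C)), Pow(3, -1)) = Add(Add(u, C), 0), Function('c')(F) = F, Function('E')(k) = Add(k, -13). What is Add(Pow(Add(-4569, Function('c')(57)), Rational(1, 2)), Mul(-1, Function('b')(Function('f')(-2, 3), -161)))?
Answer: Add(-9, Mul(4, I, Pow(282, Rational(1, 2)))) ≈ Add(-9.0000, Mul(67.171, I))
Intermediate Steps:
Function('E')(k) = Add(-13, k)
Function('f')(u, C) = Add(Mul(-3, C), Mul(-3, u)) (Function('f')(u, C) = Mul(-3, Add(Add(u, C), 0)) = Mul(-3, Add(Add(C, u), 0)) = Mul(-3, Add(C, u)) = Add(Mul(-3, C), Mul(-3, u)))
Function('b')(K, M) = Mul(-3, K) (Function('b')(K, M) = Add(Mul(Add(-13, 9), K), K) = Add(Mul(-4, K), K) = Mul(-3, K))
Add(Pow(Add(-4569, Function('c')(57)), Rational(1, 2)), Mul(-1, Function('b')(Function('f')(-2, 3), -161))) = Add(Pow(Add(-4569, 57), Rational(1, 2)), Mul(-1, Mul(-3, Add(Mul(-3, 3), Mul(-3, -2))))) = Add(Pow(-4512, Rational(1, 2)), Mul(-1, Mul(-3, Add(-9, 6)))) = Add(Mul(4, I, Pow(282, Rational(1, 2))), Mul(-1, Mul(-3, -3))) = Add(Mul(4, I, Pow(282, Rational(1, 2))), Mul(-1, 9)) = Add(Mul(4, I, Pow(282, Rational(1, 2))), -9) = Add(-9, Mul(4, I, Pow(282, Rational(1, 2))))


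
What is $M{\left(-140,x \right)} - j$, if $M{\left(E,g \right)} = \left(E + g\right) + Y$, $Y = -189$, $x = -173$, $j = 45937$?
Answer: $-46439$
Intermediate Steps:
$M{\left(E,g \right)} = -189 + E + g$ ($M{\left(E,g \right)} = \left(E + g\right) - 189 = -189 + E + g$)
$M{\left(-140,x \right)} - j = \left(-189 - 140 - 173\right) - 45937 = -502 - 45937 = -46439$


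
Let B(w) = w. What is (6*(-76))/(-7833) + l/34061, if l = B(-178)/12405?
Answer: 64223594402/1103217226755 ≈ 0.058215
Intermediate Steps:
l = -178/12405 ≈ -0.014349
(6*(-76))/(-7833) + l/34061 = (6*(-76))/(-7833) - 178/12405/34061 = -456*(-1/7833) - 178/12405*1/34061 = 152/2611 - 178/422526705 = 64223594402/1103217226755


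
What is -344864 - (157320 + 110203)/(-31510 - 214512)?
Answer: -84843863485/246022 ≈ -3.4486e+5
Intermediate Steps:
-344864 - (157320 + 110203)/(-31510 - 214512) = -344864 - 267523/(-246022) = -344864 - 267523*(-1)/246022 = -344864 - 1*(-267523/246022) = -344864 + 267523/246022 = -84843863485/246022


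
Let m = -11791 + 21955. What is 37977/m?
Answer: 12659/3388 ≈ 3.7364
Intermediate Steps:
m = 10164
37977/m = 37977/10164 = 37977*(1/10164) = 12659/3388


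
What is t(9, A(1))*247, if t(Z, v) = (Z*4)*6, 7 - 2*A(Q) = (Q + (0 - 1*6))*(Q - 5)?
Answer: 53352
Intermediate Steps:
A(Q) = 7/2 - (-6 + Q)*(-5 + Q)/2 (A(Q) = 7/2 - (Q + (0 - 1*6))*(Q - 5)/2 = 7/2 - (Q + (0 - 6))*(-5 + Q)/2 = 7/2 - (Q - 6)*(-5 + Q)/2 = 7/2 - (-6 + Q)*(-5 + Q)/2)
t(Z, v) = 24*Z (t(Z, v) = (4*Z)*6 = 24*Z)
t(9, A(1))*247 = (24*9)*247 = 216*247 = 53352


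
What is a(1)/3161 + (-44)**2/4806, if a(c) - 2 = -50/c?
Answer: 2944504/7595883 ≈ 0.38764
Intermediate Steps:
a(c) = 2 - 50/c
a(1)/3161 + (-44)**2/4806 = (2 - 50/1)/3161 + (-44)**2/4806 = (2 - 50*1)*(1/3161) + 1936*(1/4806) = (2 - 50)*(1/3161) + 968/2403 = -48*1/3161 + 968/2403 = -48/3161 + 968/2403 = 2944504/7595883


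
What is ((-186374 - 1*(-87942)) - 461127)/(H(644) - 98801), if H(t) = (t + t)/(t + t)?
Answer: 43043/7600 ≈ 5.6636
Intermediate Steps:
H(t) = 1 (H(t) = (2*t)/((2*t)) = (2*t)*(1/(2*t)) = 1)
((-186374 - 1*(-87942)) - 461127)/(H(644) - 98801) = ((-186374 - 1*(-87942)) - 461127)/(1 - 98801) = ((-186374 + 87942) - 461127)/(-98800) = (-98432 - 461127)*(-1/98800) = -559559*(-1/98800) = 43043/7600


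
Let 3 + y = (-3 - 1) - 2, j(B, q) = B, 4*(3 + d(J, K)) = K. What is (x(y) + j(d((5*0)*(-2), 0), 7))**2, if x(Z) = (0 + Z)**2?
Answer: 6084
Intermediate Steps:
d(J, K) = -3 + K/4
y = -9 (y = -3 + ((-3 - 1) - 2) = -3 + (-4 - 2) = -3 - 6 = -9)
x(Z) = Z**2
(x(y) + j(d((5*0)*(-2), 0), 7))**2 = ((-9)**2 + (-3 + (1/4)*0))**2 = (81 + (-3 + 0))**2 = (81 - 3)**2 = 78**2 = 6084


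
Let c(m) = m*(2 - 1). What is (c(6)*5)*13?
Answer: 390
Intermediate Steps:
c(m) = m (c(m) = m*1 = m)
(c(6)*5)*13 = (6*5)*13 = 30*13 = 390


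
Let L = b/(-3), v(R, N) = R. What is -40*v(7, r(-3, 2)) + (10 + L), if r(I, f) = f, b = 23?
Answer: -833/3 ≈ -277.67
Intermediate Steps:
L = -23/3 (L = 23/(-3) = 23*(-⅓) = -23/3 ≈ -7.6667)
-40*v(7, r(-3, 2)) + (10 + L) = -40*7 + (10 - 23/3) = -280 + 7/3 = -833/3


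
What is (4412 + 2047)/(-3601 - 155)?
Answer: -2153/1252 ≈ -1.7196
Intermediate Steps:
(4412 + 2047)/(-3601 - 155) = 6459/(-3756) = 6459*(-1/3756) = -2153/1252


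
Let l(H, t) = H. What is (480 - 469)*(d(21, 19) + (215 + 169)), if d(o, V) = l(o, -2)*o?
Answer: 9075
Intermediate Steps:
d(o, V) = o² (d(o, V) = o*o = o²)
(480 - 469)*(d(21, 19) + (215 + 169)) = (480 - 469)*(21² + (215 + 169)) = 11*(441 + 384) = 11*825 = 9075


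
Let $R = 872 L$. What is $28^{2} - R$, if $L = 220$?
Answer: $-191056$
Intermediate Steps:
$R = 191840$ ($R = 872 \cdot 220 = 191840$)
$28^{2} - R = 28^{2} - 191840 = 784 - 191840 = -191056$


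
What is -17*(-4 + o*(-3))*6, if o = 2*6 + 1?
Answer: 4386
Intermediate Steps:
o = 13 (o = 12 + 1 = 13)
-17*(-4 + o*(-3))*6 = -17*(-4 + 13*(-3))*6 = -17*(-4 - 39)*6 = -17*(-43)*6 = 731*6 = 4386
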